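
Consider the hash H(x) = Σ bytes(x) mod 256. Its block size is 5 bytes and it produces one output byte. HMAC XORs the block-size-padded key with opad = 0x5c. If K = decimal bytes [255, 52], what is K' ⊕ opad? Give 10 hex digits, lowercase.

Key decimal bytes [255, 52] = ff 34 is 2 bytes ≤ B = 5; zero-pad to 5 bytes: K' = ff 34 00 00 00.
XOR each byte with 0x5c: ff⊕5c=a3, 34⊕5c=68, 00⊕5c=5c, 00⊕5c=5c, 00⊕5c=5c.

a3685c5c5c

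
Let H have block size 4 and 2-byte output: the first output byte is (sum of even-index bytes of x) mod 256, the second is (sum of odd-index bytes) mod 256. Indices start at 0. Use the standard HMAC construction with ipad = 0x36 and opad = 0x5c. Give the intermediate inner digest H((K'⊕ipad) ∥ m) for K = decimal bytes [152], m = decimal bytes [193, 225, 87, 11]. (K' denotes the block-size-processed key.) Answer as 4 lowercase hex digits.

Key decimal bytes [152] = 98 is 1 byte ≤ B = 4; zero-pad to 4 bytes: K' = 98 00 00 00.
K' ⊕ ipad = ae 36 36 36.
Inner input = ae 36 36 36 ∥ c1 e1 57 0b.
Inner hash: even-index sum = 508 mod 256 = 252; odd-index sum = 344 mod 256 = 88 → fc 58.

fc58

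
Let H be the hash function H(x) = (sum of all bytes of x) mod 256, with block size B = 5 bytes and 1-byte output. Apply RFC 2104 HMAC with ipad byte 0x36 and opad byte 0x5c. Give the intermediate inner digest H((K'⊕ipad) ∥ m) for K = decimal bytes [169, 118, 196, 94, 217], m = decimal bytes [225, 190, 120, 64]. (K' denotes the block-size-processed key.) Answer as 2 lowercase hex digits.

Key decimal bytes [169, 118, 196, 94, 217] = a9 76 c4 5e d9 is exactly B = 5 bytes: K' = a9 76 c4 5e d9.
K' ⊕ ipad = 9f 40 f2 68 ef.
Inner input = 9f 40 f2 68 ef ∥ e1 be 78 40.
Inner hash: sum = 159+64+242+104+239+225+190+120+64 = 1407; mod 256 = 127 → 7f.

7f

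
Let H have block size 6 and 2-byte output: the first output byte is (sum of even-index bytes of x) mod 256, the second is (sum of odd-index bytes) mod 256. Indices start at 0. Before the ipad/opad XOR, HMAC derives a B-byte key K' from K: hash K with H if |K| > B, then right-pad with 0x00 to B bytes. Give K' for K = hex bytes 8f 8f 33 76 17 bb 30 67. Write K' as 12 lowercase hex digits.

|K| = 8 > B = 6, so first hash the key.
H(K): even-index sum = 265 mod 256 = 9; odd-index sum = 551 mod 256 = 39 → 09 27.
Zero-pad H(K) = 09 27 to 6 bytes: K' = 09 27 00 00 00 00.

092700000000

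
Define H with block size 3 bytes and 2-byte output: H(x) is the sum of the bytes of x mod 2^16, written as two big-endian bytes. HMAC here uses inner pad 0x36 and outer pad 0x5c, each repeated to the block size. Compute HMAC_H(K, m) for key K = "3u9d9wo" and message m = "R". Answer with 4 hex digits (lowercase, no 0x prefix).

0101

Key "3u9d9wo" = 33 75 39 64 39 77 6f is 7 bytes > B = 3, so hash it first: H(key) = 02 64, then zero-pad to 3 bytes: K' = 02 64 00.
K' ⊕ ipad = 34 52 36.  K' ⊕ opad = 5e 38 5c.
Inner input = (K'⊕ipad) ∥ m = 34 52 36 ∥ 52.
Inner hash: sum = 52+82+54+82 = 270 → 01 0e.
Outer input = (K'⊕opad) ∥ inner = 5e 38 5c ∥ 01 0e.
Outer hash (tag): sum = 94+56+92+1+14 = 257 → 01 01.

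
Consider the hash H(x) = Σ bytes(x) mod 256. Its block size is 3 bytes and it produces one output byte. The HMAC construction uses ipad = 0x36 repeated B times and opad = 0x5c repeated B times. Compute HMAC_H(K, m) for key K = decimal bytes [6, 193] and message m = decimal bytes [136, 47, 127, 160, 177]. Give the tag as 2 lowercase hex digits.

37

Key decimal bytes [6, 193] = 06 c1 is 2 bytes ≤ B = 3; zero-pad to 3 bytes: K' = 06 c1 00.
K' ⊕ ipad = 30 f7 36.  K' ⊕ opad = 5a 9d 5c.
Inner input = (K'⊕ipad) ∥ m = 30 f7 36 ∥ 88 2f 7f a0 b1.
Inner hash: sum = 48+247+54+136+47+127+160+177 = 996; mod 256 = 228 → e4.
Outer input = (K'⊕opad) ∥ inner = 5a 9d 5c ∥ e4.
Outer hash (tag): sum = 90+157+92+228 = 567; mod 256 = 55 → 37.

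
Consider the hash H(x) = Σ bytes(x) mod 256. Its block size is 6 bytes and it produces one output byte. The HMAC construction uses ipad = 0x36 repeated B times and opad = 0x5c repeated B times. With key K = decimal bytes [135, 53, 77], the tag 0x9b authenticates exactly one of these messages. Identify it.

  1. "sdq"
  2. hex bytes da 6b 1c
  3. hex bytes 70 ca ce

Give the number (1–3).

Key decimal bytes [135, 53, 77] = 87 35 4d is 3 bytes ≤ B = 6; zero-pad to 6 bytes: K' = 87 35 4d 00 00 00.
K' ⊕ ipad = b1 03 7b 36 36 36; K' ⊕ opad = db 69 11 5c 5c 5c.
m1: inner = H(b1 03 7b 36 36 36 73 64 71) = 19; tag = H(db 69 11 5c 5c 5c 19) = 82
m2: inner = H(b1 03 7b 36 36 36 da 6b 1c) = 32; tag = H(db 69 11 5c 5c 5c 32) = 9b ← matches
m3: inner = H(b1 03 7b 36 36 36 70 ca ce) = d9; tag = H(db 69 11 5c 5c 5c d9) = 42

2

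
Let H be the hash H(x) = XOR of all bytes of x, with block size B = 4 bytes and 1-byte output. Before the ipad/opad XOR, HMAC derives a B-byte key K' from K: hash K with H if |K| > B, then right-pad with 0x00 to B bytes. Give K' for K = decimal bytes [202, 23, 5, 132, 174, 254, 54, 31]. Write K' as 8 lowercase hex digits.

25000000

|K| = 8 > B = 4, so first hash the key.
H(K): XOR ca⊕17⊕05⊕84⊕ae⊕fe⊕36⊕1f = 25.
Zero-pad H(K) = 25 to 4 bytes: K' = 25 00 00 00.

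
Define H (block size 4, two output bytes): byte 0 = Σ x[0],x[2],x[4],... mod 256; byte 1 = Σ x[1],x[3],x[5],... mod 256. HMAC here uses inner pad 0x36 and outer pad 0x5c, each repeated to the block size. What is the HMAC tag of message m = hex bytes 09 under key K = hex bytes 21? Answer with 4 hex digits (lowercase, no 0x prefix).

2f24

Key hex bytes 21 is 1 byte ≤ B = 4; zero-pad to 4 bytes: K' = 21 00 00 00.
K' ⊕ ipad = 17 36 36 36.  K' ⊕ opad = 7d 5c 5c 5c.
Inner input = (K'⊕ipad) ∥ m = 17 36 36 36 ∥ 09.
Inner hash: even-index sum = 86 mod 256 = 86; odd-index sum = 108 mod 256 = 108 → 56 6c.
Outer input = (K'⊕opad) ∥ inner = 7d 5c 5c 5c ∥ 56 6c.
Outer hash (tag): even-index sum = 303 mod 256 = 47; odd-index sum = 292 mod 256 = 36 → 2f 24.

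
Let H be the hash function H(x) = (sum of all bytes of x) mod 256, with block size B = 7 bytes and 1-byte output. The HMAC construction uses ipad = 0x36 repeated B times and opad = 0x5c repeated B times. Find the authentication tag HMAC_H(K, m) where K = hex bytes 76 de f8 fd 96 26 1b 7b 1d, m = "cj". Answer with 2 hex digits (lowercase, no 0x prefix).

Key hex bytes 76 de f8 fd 96 26 1b 7b 1d is 9 bytes > B = 7, so hash it first: H(key) = b8, then zero-pad to 7 bytes: K' = b8 00 00 00 00 00 00.
K' ⊕ ipad = 8e 36 36 36 36 36 36.  K' ⊕ opad = e4 5c 5c 5c 5c 5c 5c.
Inner input = (K'⊕ipad) ∥ m = 8e 36 36 36 36 36 36 ∥ 63 6a.
Inner hash: sum = 142+54+54+54+54+54+54+99+106 = 671; mod 256 = 159 → 9f.
Outer input = (K'⊕opad) ∥ inner = e4 5c 5c 5c 5c 5c 5c ∥ 9f.
Outer hash (tag): sum = 228+92+92+92+92+92+92+159 = 939; mod 256 = 171 → ab.

ab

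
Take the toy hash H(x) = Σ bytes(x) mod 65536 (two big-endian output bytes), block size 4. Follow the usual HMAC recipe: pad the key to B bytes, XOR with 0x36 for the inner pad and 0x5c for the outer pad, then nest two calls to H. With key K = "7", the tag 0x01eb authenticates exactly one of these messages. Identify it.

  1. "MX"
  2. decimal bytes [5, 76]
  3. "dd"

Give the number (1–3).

Key "7" = 37 is 1 byte ≤ B = 4; zero-pad to 4 bytes: K' = 37 00 00 00.
K' ⊕ ipad = 01 36 36 36; K' ⊕ opad = 6b 5c 5c 5c.
m1: inner = H(01 36 36 36 4d 58) = 01 48; tag = H(6b 5c 5c 5c 01 48) = 01c8
m2: inner = H(01 36 36 36 05 4c) = 00 f4; tag = H(6b 5c 5c 5c 00 f4) = 0273
m3: inner = H(01 36 36 36 64 64) = 01 6b; tag = H(6b 5c 5c 5c 01 6b) = 01eb ← matches

3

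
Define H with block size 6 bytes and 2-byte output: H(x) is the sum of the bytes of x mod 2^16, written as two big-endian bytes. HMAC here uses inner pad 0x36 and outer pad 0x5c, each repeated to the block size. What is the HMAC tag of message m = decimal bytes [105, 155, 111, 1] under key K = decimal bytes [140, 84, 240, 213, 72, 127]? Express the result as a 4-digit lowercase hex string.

0249

Key decimal bytes [140, 84, 240, 213, 72, 127] = 8c 54 f0 d5 48 7f is exactly B = 6 bytes: K' = 8c 54 f0 d5 48 7f.
K' ⊕ ipad = ba 62 c6 e3 7e 49.  K' ⊕ opad = d0 08 ac 89 14 23.
Inner input = (K'⊕ipad) ∥ m = ba 62 c6 e3 7e 49 ∥ 69 9b 6f 01.
Inner hash: sum = 186+98+198+227+126+73+105+155+111+1 = 1280 → 05 00.
Outer input = (K'⊕opad) ∥ inner = d0 08 ac 89 14 23 ∥ 05 00.
Outer hash (tag): sum = 208+8+172+137+20+35+5+0 = 585 → 02 49.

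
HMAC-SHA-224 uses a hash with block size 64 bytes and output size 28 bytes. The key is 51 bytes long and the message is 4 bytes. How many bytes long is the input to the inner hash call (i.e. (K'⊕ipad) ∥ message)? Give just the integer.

68

Key is 51 ≤ 64 bytes, zero-padded: |K'| = 64.
Inner input = (K'⊕ipad) ∥ m → 64 + 4 = 68 bytes.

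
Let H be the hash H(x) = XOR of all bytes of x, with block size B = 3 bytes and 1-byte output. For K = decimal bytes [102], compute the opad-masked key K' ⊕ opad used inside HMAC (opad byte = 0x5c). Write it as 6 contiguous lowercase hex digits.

3a5c5c

Key decimal bytes [102] = 66 is 1 byte ≤ B = 3; zero-pad to 3 bytes: K' = 66 00 00.
XOR each byte with 0x5c: 66⊕5c=3a, 00⊕5c=5c, 00⊕5c=5c.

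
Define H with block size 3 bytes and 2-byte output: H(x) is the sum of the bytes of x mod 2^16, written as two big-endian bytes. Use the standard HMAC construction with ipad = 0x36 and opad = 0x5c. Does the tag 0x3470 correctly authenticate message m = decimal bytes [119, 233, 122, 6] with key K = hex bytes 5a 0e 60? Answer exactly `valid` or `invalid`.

Key hex bytes 5a 0e 60 is exactly B = 3 bytes: K' = 5a 0e 60.
K' ⊕ ipad = 6c 38 56; K' ⊕ opad = 06 52 3c.
Inner hash: sum = 108+56+86+119+233+122+6 = 730 → 02 da.
Outer hash (recomputed tag): sum = 6+82+60+2+218 = 368 → 01 70.
Recomputed tag = 0170; claimed = 3470 → mismatch.

invalid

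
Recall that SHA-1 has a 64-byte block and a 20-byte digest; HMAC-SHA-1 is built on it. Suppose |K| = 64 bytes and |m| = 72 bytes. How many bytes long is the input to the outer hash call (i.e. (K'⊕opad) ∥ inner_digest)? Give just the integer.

Key is 64 ≤ 64 bytes, zero-padded: |K'| = 64.
Outer input = (K'⊕opad) ∥ H(inner) → 64 + 20 = 84 bytes.

84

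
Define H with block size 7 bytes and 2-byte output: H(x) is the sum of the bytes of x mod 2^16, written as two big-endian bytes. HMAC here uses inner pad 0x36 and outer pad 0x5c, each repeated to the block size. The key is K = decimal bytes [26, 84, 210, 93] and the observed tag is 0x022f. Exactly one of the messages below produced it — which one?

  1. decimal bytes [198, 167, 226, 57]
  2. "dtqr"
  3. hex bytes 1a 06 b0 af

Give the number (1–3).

Key decimal bytes [26, 84, 210, 93] = 1a 54 d2 5d is 4 bytes ≤ B = 7; zero-pad to 7 bytes: K' = 1a 54 d2 5d 00 00 00.
K' ⊕ ipad = 2c 62 e4 6b 36 36 36; K' ⊕ opad = 46 08 8e 01 5c 5c 5c.
m1: inner = H(2c 62 e4 6b 36 36 36 c6 a7 e2 39) = 05 07; tag = H(46 08 8e 01 5c 5c 5c 05 07) = 01fd
m2: inner = H(2c 62 e4 6b 36 36 36 64 74 71 72) = 04 3a; tag = H(46 08 8e 01 5c 5c 5c 04 3a) = 022f ← matches
m3: inner = H(2c 62 e4 6b 36 36 36 1a 06 b0 af) = 03 fe; tag = H(46 08 8e 01 5c 5c 5c 03 fe) = 02f2

2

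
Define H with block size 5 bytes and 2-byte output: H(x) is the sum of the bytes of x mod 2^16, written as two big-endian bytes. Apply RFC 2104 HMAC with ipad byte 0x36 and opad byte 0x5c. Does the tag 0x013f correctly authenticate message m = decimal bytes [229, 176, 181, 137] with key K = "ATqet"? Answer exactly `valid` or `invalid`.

Key "ATqet" = 41 54 71 65 74 is exactly B = 5 bytes: K' = 41 54 71 65 74.
K' ⊕ ipad = 77 62 47 53 42; K' ⊕ opad = 1d 08 2d 39 28.
Inner hash: sum = 119+98+71+83+66+229+176+181+137 = 1160 → 04 88.
Outer hash (recomputed tag): sum = 29+8+45+57+40+4+136 = 319 → 01 3f.
Recomputed tag = 013f; claimed = 013f → match.

valid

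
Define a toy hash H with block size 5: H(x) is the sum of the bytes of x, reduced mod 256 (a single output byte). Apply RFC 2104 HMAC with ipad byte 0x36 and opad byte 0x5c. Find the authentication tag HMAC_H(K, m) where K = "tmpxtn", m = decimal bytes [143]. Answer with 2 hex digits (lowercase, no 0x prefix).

6b

Key "tmpxtn" = 74 6d 70 78 74 6e is 6 bytes > B = 5, so hash it first: H(key) = ab, then zero-pad to 5 bytes: K' = ab 00 00 00 00.
K' ⊕ ipad = 9d 36 36 36 36.  K' ⊕ opad = f7 5c 5c 5c 5c.
Inner input = (K'⊕ipad) ∥ m = 9d 36 36 36 36 ∥ 8f.
Inner hash: sum = 157+54+54+54+54+143 = 516; mod 256 = 4 → 04.
Outer input = (K'⊕opad) ∥ inner = f7 5c 5c 5c 5c ∥ 04.
Outer hash (tag): sum = 247+92+92+92+92+4 = 619; mod 256 = 107 → 6b.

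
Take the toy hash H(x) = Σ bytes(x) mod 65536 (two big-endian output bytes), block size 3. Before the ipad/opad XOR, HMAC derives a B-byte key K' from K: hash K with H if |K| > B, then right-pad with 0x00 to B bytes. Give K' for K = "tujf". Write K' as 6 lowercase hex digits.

|K| = 4 > B = 3, so first hash the key.
H(K): sum = 116+117+106+102 = 441 → 01 b9.
Zero-pad H(K) = 01 b9 to 3 bytes: K' = 01 b9 00.

01b900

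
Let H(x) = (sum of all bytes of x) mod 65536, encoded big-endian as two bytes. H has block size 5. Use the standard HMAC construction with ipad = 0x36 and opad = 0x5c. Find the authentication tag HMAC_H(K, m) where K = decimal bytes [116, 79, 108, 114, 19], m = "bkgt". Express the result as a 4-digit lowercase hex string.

0111

Key decimal bytes [116, 79, 108, 114, 19] = 74 4f 6c 72 13 is exactly B = 5 bytes: K' = 74 4f 6c 72 13.
K' ⊕ ipad = 42 79 5a 44 25.  K' ⊕ opad = 28 13 30 2e 4f.
Inner input = (K'⊕ipad) ∥ m = 42 79 5a 44 25 ∥ 62 6b 67 74.
Inner hash: sum = 66+121+90+68+37+98+107+103+116 = 806 → 03 26.
Outer input = (K'⊕opad) ∥ inner = 28 13 30 2e 4f ∥ 03 26.
Outer hash (tag): sum = 40+19+48+46+79+3+38 = 273 → 01 11.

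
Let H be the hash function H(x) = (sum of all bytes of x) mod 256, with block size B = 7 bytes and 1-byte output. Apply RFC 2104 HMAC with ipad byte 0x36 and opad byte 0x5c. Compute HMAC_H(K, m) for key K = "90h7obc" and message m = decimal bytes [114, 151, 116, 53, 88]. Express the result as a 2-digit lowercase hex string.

Key "90h7obc" = 39 30 68 37 6f 62 63 is exactly B = 7 bytes: K' = 39 30 68 37 6f 62 63.
K' ⊕ ipad = 0f 06 5e 01 59 54 55.  K' ⊕ opad = 65 6c 34 6b 33 3e 3f.
Inner input = (K'⊕ipad) ∥ m = 0f 06 5e 01 59 54 55 ∥ 72 97 74 35 58.
Inner hash: sum = 15+6+94+1+89+84+85+114+151+116+53+88 = 896; mod 256 = 128 → 80.
Outer input = (K'⊕opad) ∥ inner = 65 6c 34 6b 33 3e 3f ∥ 80.
Outer hash (tag): sum = 101+108+52+107+51+62+63+128 = 672; mod 256 = 160 → a0.

a0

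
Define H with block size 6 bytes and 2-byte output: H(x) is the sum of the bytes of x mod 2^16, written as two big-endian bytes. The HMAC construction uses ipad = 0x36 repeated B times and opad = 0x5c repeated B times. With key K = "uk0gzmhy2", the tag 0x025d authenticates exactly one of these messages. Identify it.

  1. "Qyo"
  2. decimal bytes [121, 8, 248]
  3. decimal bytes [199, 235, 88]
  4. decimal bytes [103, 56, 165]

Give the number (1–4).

3

Key "uk0gzmhy2" = 75 6b 30 67 7a 6d 68 79 32 is 9 bytes > B = 6, so hash it first: H(key) = 03 71, then zero-pad to 6 bytes: K' = 03 71 00 00 00 00.
K' ⊕ ipad = 35 47 36 36 36 36; K' ⊕ opad = 5f 2d 5c 5c 5c 5c.
m1: inner = H(35 47 36 36 36 36 51 79 6f) = 02 8d; tag = H(5f 2d 5c 5c 5c 5c 02 8d) = 028b
m2: inner = H(35 47 36 36 36 36 79 08 f8) = 02 cd; tag = H(5f 2d 5c 5c 5c 5c 02 cd) = 02cb
m3: inner = H(35 47 36 36 36 36 c7 eb 58) = 03 5e; tag = H(5f 2d 5c 5c 5c 5c 03 5e) = 025d ← matches
m4: inner = H(35 47 36 36 36 36 67 38 a5) = 02 98; tag = H(5f 2d 5c 5c 5c 5c 02 98) = 0296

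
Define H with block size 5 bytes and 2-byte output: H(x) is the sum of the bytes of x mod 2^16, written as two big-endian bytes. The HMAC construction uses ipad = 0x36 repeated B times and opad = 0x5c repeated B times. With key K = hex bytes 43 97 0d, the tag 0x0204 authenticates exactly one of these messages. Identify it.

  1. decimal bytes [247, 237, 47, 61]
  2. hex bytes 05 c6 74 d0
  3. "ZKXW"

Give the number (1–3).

Key hex bytes 43 97 0d is 3 bytes ≤ B = 5; zero-pad to 5 bytes: K' = 43 97 0d 00 00.
K' ⊕ ipad = 75 a1 3b 36 36; K' ⊕ opad = 1f cb 51 5c 5c.
m1: inner = H(75 a1 3b 36 36 f7 ed 2f 3d) = 04 0d; tag = H(1f cb 51 5c 5c 04 0d) = 0204 ← matches
m2: inner = H(75 a1 3b 36 36 05 c6 74 d0) = 03 cc; tag = H(1f cb 51 5c 5c 03 cc) = 02c2
m3: inner = H(75 a1 3b 36 36 5a 4b 58 57) = 03 11; tag = H(1f cb 51 5c 5c 03 11) = 0207

1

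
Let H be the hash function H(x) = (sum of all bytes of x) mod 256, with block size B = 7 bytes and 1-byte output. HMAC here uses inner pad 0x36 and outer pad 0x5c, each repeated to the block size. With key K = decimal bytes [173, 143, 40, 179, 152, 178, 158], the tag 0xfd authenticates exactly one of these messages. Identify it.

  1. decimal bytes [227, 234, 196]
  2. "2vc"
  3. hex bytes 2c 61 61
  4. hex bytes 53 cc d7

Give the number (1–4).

Key decimal bytes [173, 143, 40, 179, 152, 178, 158] = ad 8f 28 b3 98 b2 9e is exactly B = 7 bytes: K' = ad 8f 28 b3 98 b2 9e.
K' ⊕ ipad = 9b b9 1e 85 ae 84 a8; K' ⊕ opad = f1 d3 74 ef c4 ee c2.
m1: inner = H(9b b9 1e 85 ae 84 a8 e3 ea c4) = 62; tag = H(f1 d3 74 ef c4 ee c2 62) = fd ← matches
m2: inner = H(9b b9 1e 85 ae 84 a8 32 76 63) = dc; tag = H(f1 d3 74 ef c4 ee c2 dc) = 77
m3: inner = H(9b b9 1e 85 ae 84 a8 2c 61 61) = bf; tag = H(f1 d3 74 ef c4 ee c2 bf) = 5a
m4: inner = H(9b b9 1e 85 ae 84 a8 53 cc d7) = c7; tag = H(f1 d3 74 ef c4 ee c2 c7) = 62

1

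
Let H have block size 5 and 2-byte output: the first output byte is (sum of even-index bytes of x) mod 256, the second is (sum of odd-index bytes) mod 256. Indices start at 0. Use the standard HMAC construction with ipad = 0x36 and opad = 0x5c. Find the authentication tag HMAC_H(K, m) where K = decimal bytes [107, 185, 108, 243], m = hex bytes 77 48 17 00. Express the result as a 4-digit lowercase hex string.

Key decimal bytes [107, 185, 108, 243] = 6b b9 6c f3 is 4 bytes ≤ B = 5; zero-pad to 5 bytes: K' = 6b b9 6c f3 00.
K' ⊕ ipad = 5d 8f 5a c5 36.  K' ⊕ opad = 37 e5 30 af 5c.
Inner input = (K'⊕ipad) ∥ m = 5d 8f 5a c5 36 ∥ 77 48 17 00.
Inner hash: even-index sum = 309 mod 256 = 53; odd-index sum = 482 mod 256 = 226 → 35 e2.
Outer input = (K'⊕opad) ∥ inner = 37 e5 30 af 5c ∥ 35 e2.
Outer hash (tag): even-index sum = 421 mod 256 = 165; odd-index sum = 457 mod 256 = 201 → a5 c9.

a5c9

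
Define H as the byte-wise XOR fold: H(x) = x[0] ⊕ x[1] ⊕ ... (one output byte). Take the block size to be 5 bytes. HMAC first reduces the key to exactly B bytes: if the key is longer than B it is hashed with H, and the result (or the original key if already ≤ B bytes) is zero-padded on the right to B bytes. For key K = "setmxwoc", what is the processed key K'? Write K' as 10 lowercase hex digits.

|K| = 8 > B = 5, so first hash the key.
H(K): XOR 73⊕65⊕74⊕6d⊕78⊕77⊕6f⊕63 = 0c.
Zero-pad H(K) = 0c to 5 bytes: K' = 0c 00 00 00 00.

0c00000000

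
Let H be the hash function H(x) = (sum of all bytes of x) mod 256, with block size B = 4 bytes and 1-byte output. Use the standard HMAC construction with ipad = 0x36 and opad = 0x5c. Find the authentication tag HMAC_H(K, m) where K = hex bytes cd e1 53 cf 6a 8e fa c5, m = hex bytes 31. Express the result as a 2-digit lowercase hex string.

73

Key hex bytes cd e1 53 cf 6a 8e fa c5 is 8 bytes > B = 4, so hash it first: H(key) = 87, then zero-pad to 4 bytes: K' = 87 00 00 00.
K' ⊕ ipad = b1 36 36 36.  K' ⊕ opad = db 5c 5c 5c.
Inner input = (K'⊕ipad) ∥ m = b1 36 36 36 ∥ 31.
Inner hash: sum = 177+54+54+54+49 = 388; mod 256 = 132 → 84.
Outer input = (K'⊕opad) ∥ inner = db 5c 5c 5c ∥ 84.
Outer hash (tag): sum = 219+92+92+92+132 = 627; mod 256 = 115 → 73.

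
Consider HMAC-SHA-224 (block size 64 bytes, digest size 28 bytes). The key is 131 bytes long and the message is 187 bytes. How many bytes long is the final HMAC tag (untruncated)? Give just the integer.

28

The tag is one SHA-224 digest: 28 bytes.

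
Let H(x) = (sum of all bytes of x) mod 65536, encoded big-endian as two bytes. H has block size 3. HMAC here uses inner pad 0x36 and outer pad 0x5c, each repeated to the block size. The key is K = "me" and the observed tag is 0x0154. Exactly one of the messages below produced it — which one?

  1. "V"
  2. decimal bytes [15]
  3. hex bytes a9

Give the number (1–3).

3

Key "me" = 6d 65 is 2 bytes ≤ B = 3; zero-pad to 3 bytes: K' = 6d 65 00.
K' ⊕ ipad = 5b 53 36; K' ⊕ opad = 31 39 5c.
m1: inner = H(5b 53 36 56) = 01 3a; tag = H(31 39 5c 01 3a) = 0101
m2: inner = H(5b 53 36 0f) = 00 f3; tag = H(31 39 5c 00 f3) = 01b9
m3: inner = H(5b 53 36 a9) = 01 8d; tag = H(31 39 5c 01 8d) = 0154 ← matches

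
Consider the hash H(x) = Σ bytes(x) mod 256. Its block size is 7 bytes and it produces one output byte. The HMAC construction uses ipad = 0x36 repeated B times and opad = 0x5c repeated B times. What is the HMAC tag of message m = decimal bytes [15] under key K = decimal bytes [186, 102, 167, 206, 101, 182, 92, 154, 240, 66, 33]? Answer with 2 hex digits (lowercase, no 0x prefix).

Key decimal bytes [186, 102, 167, 206, 101, 182, 92, 154, 240, 66, 33] = ba 66 a7 ce 65 b6 5c 9a f0 42 21 is 11 bytes > B = 7, so hash it first: H(key) = f9, then zero-pad to 7 bytes: K' = f9 00 00 00 00 00 00.
K' ⊕ ipad = cf 36 36 36 36 36 36.  K' ⊕ opad = a5 5c 5c 5c 5c 5c 5c.
Inner input = (K'⊕ipad) ∥ m = cf 36 36 36 36 36 36 ∥ 0f.
Inner hash: sum = 207+54+54+54+54+54+54+15 = 546; mod 256 = 34 → 22.
Outer input = (K'⊕opad) ∥ inner = a5 5c 5c 5c 5c 5c 5c ∥ 22.
Outer hash (tag): sum = 165+92+92+92+92+92+92+34 = 751; mod 256 = 239 → ef.

ef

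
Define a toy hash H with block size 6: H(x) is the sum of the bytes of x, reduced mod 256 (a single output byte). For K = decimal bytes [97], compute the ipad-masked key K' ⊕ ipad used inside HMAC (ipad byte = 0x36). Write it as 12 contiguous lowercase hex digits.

Key decimal bytes [97] = 61 is 1 byte ≤ B = 6; zero-pad to 6 bytes: K' = 61 00 00 00 00 00.
XOR each byte with 0x36: 61⊕36=57, 00⊕36=36, 00⊕36=36, 00⊕36=36, 00⊕36=36, 00⊕36=36.

573636363636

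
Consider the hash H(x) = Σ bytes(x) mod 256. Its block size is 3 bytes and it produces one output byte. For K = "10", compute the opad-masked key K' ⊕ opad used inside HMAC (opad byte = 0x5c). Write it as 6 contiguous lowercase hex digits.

Key "10" = 31 30 is 2 bytes ≤ B = 3; zero-pad to 3 bytes: K' = 31 30 00.
XOR each byte with 0x5c: 31⊕5c=6d, 30⊕5c=6c, 00⊕5c=5c.

6d6c5c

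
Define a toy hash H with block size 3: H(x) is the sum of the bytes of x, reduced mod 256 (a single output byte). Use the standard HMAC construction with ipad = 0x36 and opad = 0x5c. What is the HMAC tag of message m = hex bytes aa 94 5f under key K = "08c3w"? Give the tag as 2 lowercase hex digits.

Key "08c3w" = 30 38 63 33 77 is 5 bytes > B = 3, so hash it first: H(key) = 75, then zero-pad to 3 bytes: K' = 75 00 00.
K' ⊕ ipad = 43 36 36.  K' ⊕ opad = 29 5c 5c.
Inner input = (K'⊕ipad) ∥ m = 43 36 36 ∥ aa 94 5f.
Inner hash: sum = 67+54+54+170+148+95 = 588; mod 256 = 76 → 4c.
Outer input = (K'⊕opad) ∥ inner = 29 5c 5c ∥ 4c.
Outer hash (tag): sum = 41+92+92+76 = 301; mod 256 = 45 → 2d.

2d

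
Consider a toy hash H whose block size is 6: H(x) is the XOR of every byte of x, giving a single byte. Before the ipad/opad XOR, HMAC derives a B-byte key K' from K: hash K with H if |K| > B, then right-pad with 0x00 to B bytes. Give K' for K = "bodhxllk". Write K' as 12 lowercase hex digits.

|K| = 8 > B = 6, so first hash the key.
H(K): XOR 62⊕6f⊕64⊕68⊕78⊕6c⊕6c⊕6b = 12.
Zero-pad H(K) = 12 to 6 bytes: K' = 12 00 00 00 00 00.

120000000000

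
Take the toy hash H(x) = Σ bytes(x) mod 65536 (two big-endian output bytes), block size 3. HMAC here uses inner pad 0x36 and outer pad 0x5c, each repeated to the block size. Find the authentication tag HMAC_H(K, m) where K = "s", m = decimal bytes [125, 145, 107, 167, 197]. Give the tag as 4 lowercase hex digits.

0180

Key "s" = 73 is 1 byte ≤ B = 3; zero-pad to 3 bytes: K' = 73 00 00.
K' ⊕ ipad = 45 36 36.  K' ⊕ opad = 2f 5c 5c.
Inner input = (K'⊕ipad) ∥ m = 45 36 36 ∥ 7d 91 6b a7 c5.
Inner hash: sum = 69+54+54+125+145+107+167+197 = 918 → 03 96.
Outer input = (K'⊕opad) ∥ inner = 2f 5c 5c ∥ 03 96.
Outer hash (tag): sum = 47+92+92+3+150 = 384 → 01 80.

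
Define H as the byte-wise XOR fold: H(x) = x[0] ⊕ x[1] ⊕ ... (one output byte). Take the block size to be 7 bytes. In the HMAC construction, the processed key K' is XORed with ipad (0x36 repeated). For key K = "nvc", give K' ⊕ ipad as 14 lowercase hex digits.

Key "nvc" = 6e 76 63 is 3 bytes ≤ B = 7; zero-pad to 7 bytes: K' = 6e 76 63 00 00 00 00.
XOR each byte with 0x36: 6e⊕36=58, 76⊕36=40, 63⊕36=55, 00⊕36=36, 00⊕36=36, 00⊕36=36, 00⊕36=36.

58405536363636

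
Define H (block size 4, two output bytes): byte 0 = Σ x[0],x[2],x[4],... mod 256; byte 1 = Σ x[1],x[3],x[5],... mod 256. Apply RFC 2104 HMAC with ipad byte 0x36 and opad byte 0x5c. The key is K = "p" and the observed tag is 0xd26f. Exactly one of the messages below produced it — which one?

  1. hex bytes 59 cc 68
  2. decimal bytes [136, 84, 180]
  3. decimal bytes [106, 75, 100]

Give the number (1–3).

Key "p" = 70 is 1 byte ≤ B = 4; zero-pad to 4 bytes: K' = 70 00 00 00.
K' ⊕ ipad = 46 36 36 36; K' ⊕ opad = 2c 5c 5c 5c.
m1: inner = H(46 36 36 36 59 cc 68) = 3d 38; tag = H(2c 5c 5c 5c 3d 38) = c5f0
m2: inner = H(46 36 36 36 88 54 b4) = b8 c0; tag = H(2c 5c 5c 5c b8 c0) = 4078
m3: inner = H(46 36 36 36 6a 4b 64) = 4a b7; tag = H(2c 5c 5c 5c 4a b7) = d26f ← matches

3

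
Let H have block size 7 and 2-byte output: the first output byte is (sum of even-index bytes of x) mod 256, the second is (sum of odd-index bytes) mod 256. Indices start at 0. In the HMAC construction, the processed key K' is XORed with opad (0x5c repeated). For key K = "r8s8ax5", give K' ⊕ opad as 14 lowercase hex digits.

2e642f643d2469

Key "r8s8ax5" = 72 38 73 38 61 78 35 is exactly B = 7 bytes: K' = 72 38 73 38 61 78 35.
XOR each byte with 0x5c: 72⊕5c=2e, 38⊕5c=64, 73⊕5c=2f, 38⊕5c=64, 61⊕5c=3d, 78⊕5c=24, 35⊕5c=69.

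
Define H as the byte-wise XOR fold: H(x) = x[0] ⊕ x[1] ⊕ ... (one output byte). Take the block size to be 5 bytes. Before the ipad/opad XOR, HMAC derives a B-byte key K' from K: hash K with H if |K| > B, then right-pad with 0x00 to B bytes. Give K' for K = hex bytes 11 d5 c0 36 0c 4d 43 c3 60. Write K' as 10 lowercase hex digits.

|K| = 9 > B = 5, so first hash the key.
H(K): XOR 11⊕d5⊕c0⊕36⊕0c⊕4d⊕43⊕c3⊕60 = 93.
Zero-pad H(K) = 93 to 5 bytes: K' = 93 00 00 00 00.

9300000000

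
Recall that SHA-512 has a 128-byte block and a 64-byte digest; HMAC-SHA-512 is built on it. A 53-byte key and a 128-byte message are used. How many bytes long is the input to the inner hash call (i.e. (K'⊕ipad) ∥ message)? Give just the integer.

256

Key is 53 ≤ 128 bytes, zero-padded: |K'| = 128.
Inner input = (K'⊕ipad) ∥ m → 128 + 128 = 256 bytes.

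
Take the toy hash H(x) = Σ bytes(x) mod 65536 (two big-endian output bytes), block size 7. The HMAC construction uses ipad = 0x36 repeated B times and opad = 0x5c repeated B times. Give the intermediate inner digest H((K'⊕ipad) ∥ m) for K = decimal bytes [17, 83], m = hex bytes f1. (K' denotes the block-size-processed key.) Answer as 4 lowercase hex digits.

Key decimal bytes [17, 83] = 11 53 is 2 bytes ≤ B = 7; zero-pad to 7 bytes: K' = 11 53 00 00 00 00 00.
K' ⊕ ipad = 27 65 36 36 36 36 36.
Inner input = 27 65 36 36 36 36 36 ∥ f1.
Inner hash: sum = 39+101+54+54+54+54+54+241 = 651 → 02 8b.

028b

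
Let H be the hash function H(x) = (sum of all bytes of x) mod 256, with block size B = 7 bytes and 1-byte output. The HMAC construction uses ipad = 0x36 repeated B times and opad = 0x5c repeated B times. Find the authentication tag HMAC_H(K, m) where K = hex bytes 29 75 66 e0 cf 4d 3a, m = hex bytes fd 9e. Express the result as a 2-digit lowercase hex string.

41

Key hex bytes 29 75 66 e0 cf 4d 3a is exactly B = 7 bytes: K' = 29 75 66 e0 cf 4d 3a.
K' ⊕ ipad = 1f 43 50 d6 f9 7b 0c.  K' ⊕ opad = 75 29 3a bc 93 11 66.
Inner input = (K'⊕ipad) ∥ m = 1f 43 50 d6 f9 7b 0c ∥ fd 9e.
Inner hash: sum = 31+67+80+214+249+123+12+253+158 = 1187; mod 256 = 163 → a3.
Outer input = (K'⊕opad) ∥ inner = 75 29 3a bc 93 11 66 ∥ a3.
Outer hash (tag): sum = 117+41+58+188+147+17+102+163 = 833; mod 256 = 65 → 41.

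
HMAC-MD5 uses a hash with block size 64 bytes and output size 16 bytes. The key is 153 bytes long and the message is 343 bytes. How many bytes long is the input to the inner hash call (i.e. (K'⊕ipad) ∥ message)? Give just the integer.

407

Key is 153 > 64 bytes, so it is hashed to 16 bytes then zero-padded to 64: |K'| = 64.
Inner input = (K'⊕ipad) ∥ m → 64 + 343 = 407 bytes.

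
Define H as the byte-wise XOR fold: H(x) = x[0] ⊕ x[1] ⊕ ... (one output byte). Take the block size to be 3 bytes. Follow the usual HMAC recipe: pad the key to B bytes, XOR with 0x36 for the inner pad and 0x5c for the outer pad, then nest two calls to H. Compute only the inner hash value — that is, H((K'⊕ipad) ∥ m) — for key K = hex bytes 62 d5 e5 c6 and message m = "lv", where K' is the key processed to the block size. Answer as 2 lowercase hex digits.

Key hex bytes 62 d5 e5 c6 is 4 bytes > B = 3, so hash it first: H(key) = 94, then zero-pad to 3 bytes: K' = 94 00 00.
K' ⊕ ipad = a2 36 36.
Inner input = a2 36 36 ∥ 6c 76.
Inner hash: XOR a2⊕36⊕36⊕6c⊕76 = b8.

b8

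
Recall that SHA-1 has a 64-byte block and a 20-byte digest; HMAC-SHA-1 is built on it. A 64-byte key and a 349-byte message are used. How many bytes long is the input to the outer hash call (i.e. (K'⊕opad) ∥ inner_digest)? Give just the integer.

84

Key is 64 ≤ 64 bytes, zero-padded: |K'| = 64.
Outer input = (K'⊕opad) ∥ H(inner) → 64 + 20 = 84 bytes.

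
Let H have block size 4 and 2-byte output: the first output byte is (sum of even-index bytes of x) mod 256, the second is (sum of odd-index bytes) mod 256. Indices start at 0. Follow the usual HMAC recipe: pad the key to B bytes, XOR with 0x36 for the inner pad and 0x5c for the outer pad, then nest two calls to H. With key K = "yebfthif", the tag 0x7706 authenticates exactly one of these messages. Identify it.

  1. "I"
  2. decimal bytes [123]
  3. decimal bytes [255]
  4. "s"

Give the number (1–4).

4

Key "yebfthif" = 79 65 62 66 74 68 69 66 is 8 bytes > B = 4, so hash it first: H(key) = b8 99, then zero-pad to 4 bytes: K' = b8 99 00 00.
K' ⊕ ipad = 8e af 36 36; K' ⊕ opad = e4 c5 5c 5c.
m1: inner = H(8e af 36 36 49) = 0d e5; tag = H(e4 c5 5c 5c 0d e5) = 4d06
m2: inner = H(8e af 36 36 7b) = 3f e5; tag = H(e4 c5 5c 5c 3f e5) = 7f06
m3: inner = H(8e af 36 36 ff) = c3 e5; tag = H(e4 c5 5c 5c c3 e5) = 0306
m4: inner = H(8e af 36 36 73) = 37 e5; tag = H(e4 c5 5c 5c 37 e5) = 7706 ← matches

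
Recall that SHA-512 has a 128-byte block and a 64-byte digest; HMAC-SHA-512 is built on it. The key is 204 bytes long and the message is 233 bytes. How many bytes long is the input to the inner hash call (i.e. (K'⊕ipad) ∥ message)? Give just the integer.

Key is 204 > 128 bytes, so it is hashed to 64 bytes then zero-padded to 128: |K'| = 128.
Inner input = (K'⊕ipad) ∥ m → 128 + 233 = 361 bytes.

361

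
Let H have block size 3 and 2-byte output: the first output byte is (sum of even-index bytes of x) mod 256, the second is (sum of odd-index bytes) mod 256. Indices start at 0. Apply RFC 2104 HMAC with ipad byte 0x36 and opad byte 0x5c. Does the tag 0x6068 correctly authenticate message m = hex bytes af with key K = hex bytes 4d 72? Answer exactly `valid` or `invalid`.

Key hex bytes 4d 72 is 2 bytes ≤ B = 3; zero-pad to 3 bytes: K' = 4d 72 00.
K' ⊕ ipad = 7b 44 36; K' ⊕ opad = 11 2e 5c.
Inner hash: even-index sum = 177 mod 256 = 177; odd-index sum = 243 mod 256 = 243 → b1 f3.
Outer hash (recomputed tag): even-index sum = 352 mod 256 = 96; odd-index sum = 223 mod 256 = 223 → 60 df.
Recomputed tag = 60df; claimed = 6068 → mismatch.

invalid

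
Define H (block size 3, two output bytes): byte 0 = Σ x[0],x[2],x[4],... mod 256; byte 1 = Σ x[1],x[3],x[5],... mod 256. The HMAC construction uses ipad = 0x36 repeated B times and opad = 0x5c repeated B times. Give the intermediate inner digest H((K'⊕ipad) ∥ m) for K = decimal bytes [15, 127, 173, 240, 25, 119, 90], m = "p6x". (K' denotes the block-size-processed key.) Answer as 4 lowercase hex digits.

Key decimal bytes [15, 127, 173, 240, 25, 119, 90] = 0f 7f ad f0 19 77 5a is 7 bytes > B = 3, so hash it first: H(key) = 2f e6, then zero-pad to 3 bytes: K' = 2f e6 00.
K' ⊕ ipad = 19 d0 36.
Inner input = 19 d0 36 ∥ 70 36 78.
Inner hash: even-index sum = 133 mod 256 = 133; odd-index sum = 440 mod 256 = 184 → 85 b8.

85b8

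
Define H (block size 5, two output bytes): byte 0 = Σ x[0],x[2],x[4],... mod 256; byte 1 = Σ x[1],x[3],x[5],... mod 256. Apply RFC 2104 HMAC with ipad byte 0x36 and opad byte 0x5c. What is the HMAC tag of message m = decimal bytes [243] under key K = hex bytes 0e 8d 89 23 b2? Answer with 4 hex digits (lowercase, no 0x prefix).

Key hex bytes 0e 8d 89 23 b2 is exactly B = 5 bytes: K' = 0e 8d 89 23 b2.
K' ⊕ ipad = 38 bb bf 15 84.  K' ⊕ opad = 52 d1 d5 7f ee.
Inner input = (K'⊕ipad) ∥ m = 38 bb bf 15 84 ∥ f3.
Inner hash: even-index sum = 379 mod 256 = 123; odd-index sum = 451 mod 256 = 195 → 7b c3.
Outer input = (K'⊕opad) ∥ inner = 52 d1 d5 7f ee ∥ 7b c3.
Outer hash (tag): even-index sum = 728 mod 256 = 216; odd-index sum = 459 mod 256 = 203 → d8 cb.

d8cb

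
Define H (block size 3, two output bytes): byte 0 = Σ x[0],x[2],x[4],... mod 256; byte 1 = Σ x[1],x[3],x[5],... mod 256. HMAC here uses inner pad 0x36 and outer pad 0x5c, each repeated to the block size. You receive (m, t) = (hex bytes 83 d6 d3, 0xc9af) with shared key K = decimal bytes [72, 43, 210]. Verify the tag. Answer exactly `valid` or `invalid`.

invalid

Key decimal bytes [72, 43, 210] = 48 2b d2 is exactly B = 3 bytes: K' = 48 2b d2.
K' ⊕ ipad = 7e 1d e4; K' ⊕ opad = 14 77 8e.
Inner hash: even-index sum = 568 mod 256 = 56; odd-index sum = 371 mod 256 = 115 → 38 73.
Outer hash (recomputed tag): even-index sum = 277 mod 256 = 21; odd-index sum = 175 mod 256 = 175 → 15 af.
Recomputed tag = 15af; claimed = c9af → mismatch.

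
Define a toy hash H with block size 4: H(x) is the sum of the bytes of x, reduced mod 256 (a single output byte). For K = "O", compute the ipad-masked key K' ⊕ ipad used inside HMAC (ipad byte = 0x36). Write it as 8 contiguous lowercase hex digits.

Key "O" = 4f is 1 byte ≤ B = 4; zero-pad to 4 bytes: K' = 4f 00 00 00.
XOR each byte with 0x36: 4f⊕36=79, 00⊕36=36, 00⊕36=36, 00⊕36=36.

79363636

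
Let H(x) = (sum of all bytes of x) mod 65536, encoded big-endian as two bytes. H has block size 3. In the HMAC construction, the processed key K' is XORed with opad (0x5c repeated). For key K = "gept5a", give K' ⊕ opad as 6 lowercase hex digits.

Key "gept5a" = 67 65 70 74 35 61 is 6 bytes > B = 3, so hash it first: H(key) = 02 46, then zero-pad to 3 bytes: K' = 02 46 00.
XOR each byte with 0x5c: 02⊕5c=5e, 46⊕5c=1a, 00⊕5c=5c.

5e1a5c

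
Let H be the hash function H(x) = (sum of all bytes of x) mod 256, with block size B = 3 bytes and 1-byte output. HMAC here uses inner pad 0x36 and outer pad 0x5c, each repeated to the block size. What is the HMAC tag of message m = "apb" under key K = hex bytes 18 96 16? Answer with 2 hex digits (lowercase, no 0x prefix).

Key hex bytes 18 96 16 is exactly B = 3 bytes: K' = 18 96 16.
K' ⊕ ipad = 2e a0 20.  K' ⊕ opad = 44 ca 4a.
Inner input = (K'⊕ipad) ∥ m = 2e a0 20 ∥ 61 70 62.
Inner hash: sum = 46+160+32+97+112+98 = 545; mod 256 = 33 → 21.
Outer input = (K'⊕opad) ∥ inner = 44 ca 4a ∥ 21.
Outer hash (tag): sum = 68+202+74+33 = 377; mod 256 = 121 → 79.

79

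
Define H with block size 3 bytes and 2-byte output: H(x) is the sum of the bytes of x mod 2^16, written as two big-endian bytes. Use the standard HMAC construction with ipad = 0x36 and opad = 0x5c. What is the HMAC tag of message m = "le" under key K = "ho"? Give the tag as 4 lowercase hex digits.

Key "ho" = 68 6f is 2 bytes ≤ B = 3; zero-pad to 3 bytes: K' = 68 6f 00.
K' ⊕ ipad = 5e 59 36.  K' ⊕ opad = 34 33 5c.
Inner input = (K'⊕ipad) ∥ m = 5e 59 36 ∥ 6c 65.
Inner hash: sum = 94+89+54+108+101 = 446 → 01 be.
Outer input = (K'⊕opad) ∥ inner = 34 33 5c ∥ 01 be.
Outer hash (tag): sum = 52+51+92+1+190 = 386 → 01 82.

0182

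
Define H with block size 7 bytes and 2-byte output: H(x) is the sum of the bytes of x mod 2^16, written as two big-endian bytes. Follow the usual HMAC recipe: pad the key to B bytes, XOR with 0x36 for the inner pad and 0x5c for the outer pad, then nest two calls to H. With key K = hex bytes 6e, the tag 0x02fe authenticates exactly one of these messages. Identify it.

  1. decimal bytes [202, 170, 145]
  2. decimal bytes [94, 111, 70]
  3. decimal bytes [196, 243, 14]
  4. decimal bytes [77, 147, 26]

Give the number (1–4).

1

Key hex bytes 6e is 1 byte ≤ B = 7; zero-pad to 7 bytes: K' = 6e 00 00 00 00 00 00.
K' ⊕ ipad = 58 36 36 36 36 36 36; K' ⊕ opad = 32 5c 5c 5c 5c 5c 5c.
m1: inner = H(58 36 36 36 36 36 36 ca aa 91) = 03 a1; tag = H(32 5c 5c 5c 5c 5c 5c 03 a1) = 02fe ← matches
m2: inner = H(58 36 36 36 36 36 36 5e 6f 46) = 02 af; tag = H(32 5c 5c 5c 5c 5c 5c 02 af) = 030b
m3: inner = H(58 36 36 36 36 36 36 c4 f3 0e) = 03 61; tag = H(32 5c 5c 5c 5c 5c 5c 03 61) = 02be
m4: inner = H(58 36 36 36 36 36 36 4d 93 1a) = 02 96; tag = H(32 5c 5c 5c 5c 5c 5c 02 96) = 02f2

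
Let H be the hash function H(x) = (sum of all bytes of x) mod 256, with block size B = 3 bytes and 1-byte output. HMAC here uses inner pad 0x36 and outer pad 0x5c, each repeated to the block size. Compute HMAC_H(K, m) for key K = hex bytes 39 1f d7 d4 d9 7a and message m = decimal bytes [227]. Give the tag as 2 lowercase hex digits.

Key hex bytes 39 1f d7 d4 d9 7a is 6 bytes > B = 3, so hash it first: H(key) = 56, then zero-pad to 3 bytes: K' = 56 00 00.
K' ⊕ ipad = 60 36 36.  K' ⊕ opad = 0a 5c 5c.
Inner input = (K'⊕ipad) ∥ m = 60 36 36 ∥ e3.
Inner hash: sum = 96+54+54+227 = 431; mod 256 = 175 → af.
Outer input = (K'⊕opad) ∥ inner = 0a 5c 5c ∥ af.
Outer hash (tag): sum = 10+92+92+175 = 369; mod 256 = 113 → 71.

71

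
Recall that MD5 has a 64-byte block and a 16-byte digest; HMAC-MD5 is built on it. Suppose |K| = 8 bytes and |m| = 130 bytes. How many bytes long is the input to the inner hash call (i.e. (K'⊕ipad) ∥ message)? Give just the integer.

194

Key is 8 ≤ 64 bytes, zero-padded: |K'| = 64.
Inner input = (K'⊕ipad) ∥ m → 64 + 130 = 194 bytes.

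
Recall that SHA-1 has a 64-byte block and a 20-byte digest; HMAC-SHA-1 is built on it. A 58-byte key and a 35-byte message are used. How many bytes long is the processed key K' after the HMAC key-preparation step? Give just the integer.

64

Key is 58 ≤ 64 bytes, zero-padded: |K'| = 64.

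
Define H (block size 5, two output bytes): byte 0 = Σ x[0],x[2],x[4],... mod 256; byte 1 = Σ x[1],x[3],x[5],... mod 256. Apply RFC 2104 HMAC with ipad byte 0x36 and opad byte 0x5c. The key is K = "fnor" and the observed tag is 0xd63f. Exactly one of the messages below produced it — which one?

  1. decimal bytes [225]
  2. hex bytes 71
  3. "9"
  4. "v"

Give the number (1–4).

2

Key "fnor" = 66 6e 6f 72 is 4 bytes ≤ B = 5; zero-pad to 5 bytes: K' = 66 6e 6f 72 00.
K' ⊕ ipad = 50 58 59 44 36; K' ⊕ opad = 3a 32 33 2e 5c.
m1: inner = H(50 58 59 44 36 e1) = df 7d; tag = H(3a 32 33 2e 5c df 7d) = 463f
m2: inner = H(50 58 59 44 36 71) = df 0d; tag = H(3a 32 33 2e 5c df 0d) = d63f ← matches
m3: inner = H(50 58 59 44 36 39) = df d5; tag = H(3a 32 33 2e 5c df d5) = 9e3f
m4: inner = H(50 58 59 44 36 76) = df 12; tag = H(3a 32 33 2e 5c df 12) = db3f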